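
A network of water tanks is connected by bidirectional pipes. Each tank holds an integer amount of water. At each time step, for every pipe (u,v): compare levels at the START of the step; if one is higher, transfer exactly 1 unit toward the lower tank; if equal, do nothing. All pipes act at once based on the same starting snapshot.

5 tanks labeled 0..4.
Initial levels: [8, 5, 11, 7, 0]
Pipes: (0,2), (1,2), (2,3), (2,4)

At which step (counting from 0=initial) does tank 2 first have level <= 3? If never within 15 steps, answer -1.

Answer: -1

Derivation:
Step 1: flows [2->0,2->1,2->3,2->4] -> levels [9 6 7 8 1]
Step 2: flows [0->2,2->1,3->2,2->4] -> levels [8 7 7 7 2]
Step 3: flows [0->2,1=2,2=3,2->4] -> levels [7 7 7 7 3]
Step 4: flows [0=2,1=2,2=3,2->4] -> levels [7 7 6 7 4]
Step 5: flows [0->2,1->2,3->2,2->4] -> levels [6 6 8 6 5]
Step 6: flows [2->0,2->1,2->3,2->4] -> levels [7 7 4 7 6]
Step 7: flows [0->2,1->2,3->2,4->2] -> levels [6 6 8 6 5]
  -> period-2 cycle (repeats step 5); tank 2 never drops to <=3
Tank 2 never reaches <=3 within 15 steps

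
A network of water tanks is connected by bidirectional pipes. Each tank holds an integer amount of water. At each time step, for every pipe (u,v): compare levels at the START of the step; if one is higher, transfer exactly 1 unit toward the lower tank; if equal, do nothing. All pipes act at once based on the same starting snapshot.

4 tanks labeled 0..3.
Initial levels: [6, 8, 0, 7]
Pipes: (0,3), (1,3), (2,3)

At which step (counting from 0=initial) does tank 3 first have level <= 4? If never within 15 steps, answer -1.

Answer: 3

Derivation:
Step 1: flows [3->0,1->3,3->2] -> levels [7 7 1 6]
Step 2: flows [0->3,1->3,3->2] -> levels [6 6 2 7]
Step 3: flows [3->0,3->1,3->2] -> levels [7 7 3 4]
Tank 3 first reaches <=4 at step 3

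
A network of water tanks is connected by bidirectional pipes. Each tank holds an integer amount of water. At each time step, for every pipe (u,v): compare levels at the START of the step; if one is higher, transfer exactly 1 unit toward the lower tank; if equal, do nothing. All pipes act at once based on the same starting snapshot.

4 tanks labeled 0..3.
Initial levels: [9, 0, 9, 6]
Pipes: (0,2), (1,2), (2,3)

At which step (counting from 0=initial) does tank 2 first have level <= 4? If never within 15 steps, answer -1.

Step 1: flows [0=2,2->1,2->3] -> levels [9 1 7 7]
Step 2: flows [0->2,2->1,2=3] -> levels [8 2 7 7]
Step 3: flows [0->2,2->1,2=3] -> levels [7 3 7 7]
Step 4: flows [0=2,2->1,2=3] -> levels [7 4 6 7]
Step 5: flows [0->2,2->1,3->2] -> levels [6 5 7 6]
Step 6: flows [2->0,2->1,2->3] -> levels [7 6 4 7]
Tank 2 first reaches <=4 at step 6

Answer: 6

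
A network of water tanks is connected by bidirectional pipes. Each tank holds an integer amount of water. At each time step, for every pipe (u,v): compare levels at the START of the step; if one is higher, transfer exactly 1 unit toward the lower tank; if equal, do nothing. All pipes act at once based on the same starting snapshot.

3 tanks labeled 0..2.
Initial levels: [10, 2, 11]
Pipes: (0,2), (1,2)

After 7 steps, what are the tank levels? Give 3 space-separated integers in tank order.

Step 1: flows [2->0,2->1] -> levels [11 3 9]
Step 2: flows [0->2,2->1] -> levels [10 4 9]
Step 3: flows [0->2,2->1] -> levels [9 5 9]
Step 4: flows [0=2,2->1] -> levels [9 6 8]
Step 5: flows [0->2,2->1] -> levels [8 7 8]
Step 6: flows [0=2,2->1] -> levels [8 8 7]
Step 7: flows [0->2,1->2] -> levels [7 7 9]

Answer: 7 7 9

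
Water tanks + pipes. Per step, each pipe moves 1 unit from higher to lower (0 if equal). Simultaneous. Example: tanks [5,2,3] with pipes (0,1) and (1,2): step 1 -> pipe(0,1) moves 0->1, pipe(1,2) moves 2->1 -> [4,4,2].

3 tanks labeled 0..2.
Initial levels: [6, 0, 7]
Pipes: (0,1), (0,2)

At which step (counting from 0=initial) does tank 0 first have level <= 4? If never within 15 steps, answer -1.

Step 1: flows [0->1,2->0] -> levels [6 1 6]
Step 2: flows [0->1,0=2] -> levels [5 2 6]
Step 3: flows [0->1,2->0] -> levels [5 3 5]
Step 4: flows [0->1,0=2] -> levels [4 4 5]
Tank 0 first reaches <=4 at step 4

Answer: 4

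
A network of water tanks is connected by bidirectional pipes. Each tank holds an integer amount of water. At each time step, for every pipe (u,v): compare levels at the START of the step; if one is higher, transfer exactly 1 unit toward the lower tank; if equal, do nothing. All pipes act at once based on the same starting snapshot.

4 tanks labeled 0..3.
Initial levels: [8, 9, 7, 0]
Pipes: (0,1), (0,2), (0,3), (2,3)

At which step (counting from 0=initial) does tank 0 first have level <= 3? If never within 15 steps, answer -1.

Answer: -1

Derivation:
Step 1: flows [1->0,0->2,0->3,2->3] -> levels [7 8 7 2]
Step 2: flows [1->0,0=2,0->3,2->3] -> levels [7 7 6 4]
Step 3: flows [0=1,0->2,0->3,2->3] -> levels [5 7 6 6]
Step 4: flows [1->0,2->0,3->0,2=3] -> levels [8 6 5 5]
Step 5: flows [0->1,0->2,0->3,2=3] -> levels [5 7 6 6]
  -> period-2 cycle (repeats step 3); tank 0 never drops to <=3
Tank 0 never reaches <=3 within 15 steps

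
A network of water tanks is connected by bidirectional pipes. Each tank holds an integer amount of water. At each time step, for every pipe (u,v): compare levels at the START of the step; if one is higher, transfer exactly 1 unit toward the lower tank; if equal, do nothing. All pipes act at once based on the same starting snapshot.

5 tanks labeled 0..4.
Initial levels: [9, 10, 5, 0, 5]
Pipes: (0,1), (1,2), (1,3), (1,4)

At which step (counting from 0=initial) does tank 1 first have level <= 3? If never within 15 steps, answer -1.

Answer: -1

Derivation:
Step 1: flows [1->0,1->2,1->3,1->4] -> levels [10 6 6 1 6]
Step 2: flows [0->1,1=2,1->3,1=4] -> levels [9 6 6 2 6]
Step 3: flows [0->1,1=2,1->3,1=4] -> levels [8 6 6 3 6]
Step 4: flows [0->1,1=2,1->3,1=4] -> levels [7 6 6 4 6]
Step 5: flows [0->1,1=2,1->3,1=4] -> levels [6 6 6 5 6]
Step 6: flows [0=1,1=2,1->3,1=4] -> levels [6 5 6 6 6]
Step 7: flows [0->1,2->1,3->1,4->1] -> levels [5 9 5 5 5]
Step 8: flows [1->0,1->2,1->3,1->4] -> levels [6 5 6 6 6]
  -> period-2 cycle (repeats step 6); tank 1 never drops to <=3
Tank 1 never reaches <=3 within 15 steps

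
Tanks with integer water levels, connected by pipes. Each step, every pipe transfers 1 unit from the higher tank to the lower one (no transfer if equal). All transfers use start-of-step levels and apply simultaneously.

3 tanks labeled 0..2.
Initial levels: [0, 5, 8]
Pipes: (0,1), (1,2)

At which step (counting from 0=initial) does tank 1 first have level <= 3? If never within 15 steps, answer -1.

Step 1: flows [1->0,2->1] -> levels [1 5 7]
Step 2: flows [1->0,2->1] -> levels [2 5 6]
Step 3: flows [1->0,2->1] -> levels [3 5 5]
Step 4: flows [1->0,1=2] -> levels [4 4 5]
Step 5: flows [0=1,2->1] -> levels [4 5 4]
Step 6: flows [1->0,1->2] -> levels [5 3 5]
Tank 1 first reaches <=3 at step 6

Answer: 6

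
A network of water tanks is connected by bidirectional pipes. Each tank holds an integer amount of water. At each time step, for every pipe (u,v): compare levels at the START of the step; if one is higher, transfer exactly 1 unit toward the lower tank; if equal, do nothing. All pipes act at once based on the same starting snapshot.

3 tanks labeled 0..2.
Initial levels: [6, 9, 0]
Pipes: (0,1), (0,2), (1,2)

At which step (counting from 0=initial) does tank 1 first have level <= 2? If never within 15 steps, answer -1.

Answer: -1

Derivation:
Step 1: flows [1->0,0->2,1->2] -> levels [6 7 2]
Step 2: flows [1->0,0->2,1->2] -> levels [6 5 4]
Step 3: flows [0->1,0->2,1->2] -> levels [4 5 6]
Step 4: flows [1->0,2->0,2->1] -> levels [6 5 4]
  -> period-2 cycle (repeats step 2); tank 1 never drops to <=2
Tank 1 never reaches <=2 within 15 steps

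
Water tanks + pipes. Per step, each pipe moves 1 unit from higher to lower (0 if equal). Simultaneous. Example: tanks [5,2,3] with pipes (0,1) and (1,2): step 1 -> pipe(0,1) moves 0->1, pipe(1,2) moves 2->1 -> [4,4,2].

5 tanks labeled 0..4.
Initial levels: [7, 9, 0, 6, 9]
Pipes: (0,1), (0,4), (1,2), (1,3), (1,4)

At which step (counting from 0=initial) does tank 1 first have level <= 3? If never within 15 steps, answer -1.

Answer: -1

Derivation:
Step 1: flows [1->0,4->0,1->2,1->3,1=4] -> levels [9 6 1 7 8]
Step 2: flows [0->1,0->4,1->2,3->1,4->1] -> levels [7 8 2 6 8]
Step 3: flows [1->0,4->0,1->2,1->3,1=4] -> levels [9 5 3 7 7]
Step 4: flows [0->1,0->4,1->2,3->1,4->1] -> levels [7 7 4 6 7]
Step 5: flows [0=1,0=4,1->2,1->3,1=4] -> levels [7 5 5 7 7]
Step 6: flows [0->1,0=4,1=2,3->1,4->1] -> levels [6 8 5 6 6]
Step 7: flows [1->0,0=4,1->2,1->3,1->4] -> levels [7 4 6 7 7]
Step 8: flows [0->1,0=4,2->1,3->1,4->1] -> levels [6 8 5 6 6]
  -> period-2 cycle (repeats step 6); tank 1 never drops to <=3
Tank 1 never reaches <=3 within 15 steps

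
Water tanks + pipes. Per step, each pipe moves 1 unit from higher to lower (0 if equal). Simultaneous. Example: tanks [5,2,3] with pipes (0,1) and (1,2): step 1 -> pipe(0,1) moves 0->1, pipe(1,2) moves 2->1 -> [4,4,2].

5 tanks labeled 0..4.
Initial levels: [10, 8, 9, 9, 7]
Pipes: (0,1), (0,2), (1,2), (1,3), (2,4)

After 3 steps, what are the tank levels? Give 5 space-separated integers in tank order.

Step 1: flows [0->1,0->2,2->1,3->1,2->4] -> levels [8 11 8 8 8]
Step 2: flows [1->0,0=2,1->2,1->3,2=4] -> levels [9 8 9 9 8]
Step 3: flows [0->1,0=2,2->1,3->1,2->4] -> levels [8 11 7 8 9]

Answer: 8 11 7 8 9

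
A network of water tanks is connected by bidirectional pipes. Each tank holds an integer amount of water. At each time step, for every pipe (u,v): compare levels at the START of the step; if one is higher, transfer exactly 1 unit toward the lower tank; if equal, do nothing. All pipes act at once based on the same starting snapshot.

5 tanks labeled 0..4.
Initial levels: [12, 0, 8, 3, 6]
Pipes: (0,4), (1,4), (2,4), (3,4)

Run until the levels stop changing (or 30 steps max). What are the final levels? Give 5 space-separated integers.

Step 1: flows [0->4,4->1,2->4,4->3] -> levels [11 1 7 4 6]
Step 2: flows [0->4,4->1,2->4,4->3] -> levels [10 2 6 5 6]
Step 3: flows [0->4,4->1,2=4,4->3] -> levels [9 3 6 6 5]
Step 4: flows [0->4,4->1,2->4,3->4] -> levels [8 4 5 5 7]
Step 5: flows [0->4,4->1,4->2,4->3] -> levels [7 5 6 6 5]
Step 6: flows [0->4,1=4,2->4,3->4] -> levels [6 5 5 5 8]
Step 7: flows [4->0,4->1,4->2,4->3] -> levels [7 6 6 6 4]
Step 8: flows [0->4,1->4,2->4,3->4] -> levels [6 5 5 5 8]
  -> period-2 cycle: step 8 state = step 6 state; never stabilizes
  -> state at step 30: (30-6) mod 2 = 0, same as step 6 -> [6 5 5 5 8]

Answer: 6 5 5 5 8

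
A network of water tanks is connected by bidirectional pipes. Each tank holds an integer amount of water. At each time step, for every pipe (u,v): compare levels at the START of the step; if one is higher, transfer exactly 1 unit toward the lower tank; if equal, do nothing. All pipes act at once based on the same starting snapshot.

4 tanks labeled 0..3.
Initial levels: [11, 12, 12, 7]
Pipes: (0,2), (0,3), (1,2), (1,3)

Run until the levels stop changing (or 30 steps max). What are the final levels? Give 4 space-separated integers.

Answer: 10 10 11 11

Derivation:
Step 1: flows [2->0,0->3,1=2,1->3] -> levels [11 11 11 9]
Step 2: flows [0=2,0->3,1=2,1->3] -> levels [10 10 11 11]
Step 3: flows [2->0,3->0,2->1,3->1] -> levels [12 12 9 9]
Step 4: flows [0->2,0->3,1->2,1->3] -> levels [10 10 11 11]
  -> period-2 cycle: step 4 state = step 2 state; never stabilizes
  -> state at step 30: (30-2) mod 2 = 0, same as step 2 -> [10 10 11 11]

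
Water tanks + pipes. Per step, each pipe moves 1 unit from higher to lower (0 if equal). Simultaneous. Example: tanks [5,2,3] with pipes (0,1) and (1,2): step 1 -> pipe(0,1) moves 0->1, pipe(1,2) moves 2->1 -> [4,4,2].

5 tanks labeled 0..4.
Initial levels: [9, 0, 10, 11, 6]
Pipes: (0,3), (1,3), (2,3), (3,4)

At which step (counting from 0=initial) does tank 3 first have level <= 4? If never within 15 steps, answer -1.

Answer: -1

Derivation:
Step 1: flows [3->0,3->1,3->2,3->4] -> levels [10 1 11 7 7]
Step 2: flows [0->3,3->1,2->3,3=4] -> levels [9 2 10 8 7]
Step 3: flows [0->3,3->1,2->3,3->4] -> levels [8 3 9 8 8]
Step 4: flows [0=3,3->1,2->3,3=4] -> levels [8 4 8 8 8]
Step 5: flows [0=3,3->1,2=3,3=4] -> levels [8 5 8 7 8]
Step 6: flows [0->3,3->1,2->3,4->3] -> levels [7 6 7 9 7]
Step 7: flows [3->0,3->1,3->2,3->4] -> levels [8 7 8 5 8]
Step 8: flows [0->3,1->3,2->3,4->3] -> levels [7 6 7 9 7]
  -> period-2 cycle (repeats step 6); tank 3 never drops to <=4
Tank 3 never reaches <=4 within 15 steps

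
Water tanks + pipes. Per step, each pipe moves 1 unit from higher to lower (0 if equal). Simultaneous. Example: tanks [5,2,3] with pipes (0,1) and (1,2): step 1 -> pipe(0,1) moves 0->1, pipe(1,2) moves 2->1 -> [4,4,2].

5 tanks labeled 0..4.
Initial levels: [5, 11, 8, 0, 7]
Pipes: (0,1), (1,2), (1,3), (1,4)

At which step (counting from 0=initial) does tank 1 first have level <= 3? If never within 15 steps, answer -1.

Step 1: flows [1->0,1->2,1->3,1->4] -> levels [6 7 9 1 8]
Step 2: flows [1->0,2->1,1->3,4->1] -> levels [7 7 8 2 7]
Step 3: flows [0=1,2->1,1->3,1=4] -> levels [7 7 7 3 7]
Step 4: flows [0=1,1=2,1->3,1=4] -> levels [7 6 7 4 7]
Step 5: flows [0->1,2->1,1->3,4->1] -> levels [6 8 6 5 6]
Step 6: flows [1->0,1->2,1->3,1->4] -> levels [7 4 7 6 7]
Step 7: flows [0->1,2->1,3->1,4->1] -> levels [6 8 6 5 6]
  -> period-2 cycle (repeats step 5); tank 1 never drops to <=3
Tank 1 never reaches <=3 within 15 steps

Answer: -1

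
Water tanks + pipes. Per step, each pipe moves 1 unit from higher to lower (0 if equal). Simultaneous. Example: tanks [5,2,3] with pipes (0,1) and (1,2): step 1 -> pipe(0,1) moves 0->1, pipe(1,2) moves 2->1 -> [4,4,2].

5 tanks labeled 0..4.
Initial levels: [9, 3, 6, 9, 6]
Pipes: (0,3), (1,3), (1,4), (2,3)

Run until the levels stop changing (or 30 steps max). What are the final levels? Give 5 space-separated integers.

Step 1: flows [0=3,3->1,4->1,3->2] -> levels [9 5 7 7 5]
Step 2: flows [0->3,3->1,1=4,2=3] -> levels [8 6 7 7 5]
Step 3: flows [0->3,3->1,1->4,2=3] -> levels [7 6 7 7 6]
Step 4: flows [0=3,3->1,1=4,2=3] -> levels [7 7 7 6 6]
Step 5: flows [0->3,1->3,1->4,2->3] -> levels [6 5 6 9 7]
Step 6: flows [3->0,3->1,4->1,3->2] -> levels [7 7 7 6 6]
  -> period-2 cycle: step 6 state = step 4 state; never stabilizes
  -> state at step 30: (30-4) mod 2 = 0, same as step 4 -> [7 7 7 6 6]

Answer: 7 7 7 6 6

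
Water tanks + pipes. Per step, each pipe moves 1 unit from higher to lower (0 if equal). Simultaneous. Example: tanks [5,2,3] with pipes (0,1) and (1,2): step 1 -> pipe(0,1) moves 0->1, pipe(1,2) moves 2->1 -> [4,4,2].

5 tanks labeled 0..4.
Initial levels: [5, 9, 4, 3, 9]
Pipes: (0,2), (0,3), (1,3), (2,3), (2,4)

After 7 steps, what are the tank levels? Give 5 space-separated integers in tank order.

Step 1: flows [0->2,0->3,1->3,2->3,4->2] -> levels [3 8 5 6 8]
Step 2: flows [2->0,3->0,1->3,3->2,4->2] -> levels [5 7 6 5 7]
Step 3: flows [2->0,0=3,1->3,2->3,4->2] -> levels [6 6 5 7 6]
Step 4: flows [0->2,3->0,3->1,3->2,4->2] -> levels [6 7 8 4 5]
Step 5: flows [2->0,0->3,1->3,2->3,2->4] -> levels [6 6 5 7 6]
  -> period-2 cycle: step 5 state = step 3 state
  -> state at step 7: (7-3) mod 2 = 0, same as step 3 -> [6 6 5 7 6]

Answer: 6 6 5 7 6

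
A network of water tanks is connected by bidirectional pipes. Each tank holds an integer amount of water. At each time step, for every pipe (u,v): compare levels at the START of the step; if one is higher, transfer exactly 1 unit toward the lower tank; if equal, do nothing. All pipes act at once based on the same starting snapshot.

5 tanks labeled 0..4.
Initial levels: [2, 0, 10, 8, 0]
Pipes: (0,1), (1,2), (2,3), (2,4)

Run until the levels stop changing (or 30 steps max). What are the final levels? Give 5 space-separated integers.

Step 1: flows [0->1,2->1,2->3,2->4] -> levels [1 2 7 9 1]
Step 2: flows [1->0,2->1,3->2,2->4] -> levels [2 2 6 8 2]
Step 3: flows [0=1,2->1,3->2,2->4] -> levels [2 3 5 7 3]
Step 4: flows [1->0,2->1,3->2,2->4] -> levels [3 3 4 6 4]
Step 5: flows [0=1,2->1,3->2,2=4] -> levels [3 4 4 5 4]
Step 6: flows [1->0,1=2,3->2,2=4] -> levels [4 3 5 4 4]
Step 7: flows [0->1,2->1,2->3,2->4] -> levels [3 5 2 5 5]
Step 8: flows [1->0,1->2,3->2,4->2] -> levels [4 3 5 4 4]
  -> period-2 cycle: step 8 state = step 6 state; never stabilizes
  -> state at step 30: (30-6) mod 2 = 0, same as step 6 -> [4 3 5 4 4]

Answer: 4 3 5 4 4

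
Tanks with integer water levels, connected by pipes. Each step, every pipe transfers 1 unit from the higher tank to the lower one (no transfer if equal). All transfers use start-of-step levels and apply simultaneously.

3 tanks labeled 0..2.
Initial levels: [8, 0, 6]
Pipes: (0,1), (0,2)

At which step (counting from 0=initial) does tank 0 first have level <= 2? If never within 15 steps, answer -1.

Answer: -1

Derivation:
Step 1: flows [0->1,0->2] -> levels [6 1 7]
Step 2: flows [0->1,2->0] -> levels [6 2 6]
Step 3: flows [0->1,0=2] -> levels [5 3 6]
Step 4: flows [0->1,2->0] -> levels [5 4 5]
Step 5: flows [0->1,0=2] -> levels [4 5 5]
Step 6: flows [1->0,2->0] -> levels [6 4 4]
Step 7: flows [0->1,0->2] -> levels [4 5 5]
  -> period-2 cycle (repeats step 5); tank 0 never drops to <=2
Tank 0 never reaches <=2 within 15 steps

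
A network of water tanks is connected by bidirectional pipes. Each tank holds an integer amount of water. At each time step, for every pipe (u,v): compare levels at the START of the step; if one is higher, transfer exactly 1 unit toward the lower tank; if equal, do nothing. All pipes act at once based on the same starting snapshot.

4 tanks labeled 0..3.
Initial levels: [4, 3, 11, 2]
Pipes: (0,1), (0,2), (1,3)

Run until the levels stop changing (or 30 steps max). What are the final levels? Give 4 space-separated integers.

Step 1: flows [0->1,2->0,1->3] -> levels [4 3 10 3]
Step 2: flows [0->1,2->0,1=3] -> levels [4 4 9 3]
Step 3: flows [0=1,2->0,1->3] -> levels [5 3 8 4]
Step 4: flows [0->1,2->0,3->1] -> levels [5 5 7 3]
Step 5: flows [0=1,2->0,1->3] -> levels [6 4 6 4]
Step 6: flows [0->1,0=2,1=3] -> levels [5 5 6 4]
Step 7: flows [0=1,2->0,1->3] -> levels [6 4 5 5]
Step 8: flows [0->1,0->2,3->1] -> levels [4 6 6 4]
Step 9: flows [1->0,2->0,1->3] -> levels [6 4 5 5]
  -> period-2 cycle: step 9 state = step 7 state; never stabilizes
  -> state at step 30: (30-7) mod 2 = 1, same as step 8 -> [4 6 6 4]

Answer: 4 6 6 4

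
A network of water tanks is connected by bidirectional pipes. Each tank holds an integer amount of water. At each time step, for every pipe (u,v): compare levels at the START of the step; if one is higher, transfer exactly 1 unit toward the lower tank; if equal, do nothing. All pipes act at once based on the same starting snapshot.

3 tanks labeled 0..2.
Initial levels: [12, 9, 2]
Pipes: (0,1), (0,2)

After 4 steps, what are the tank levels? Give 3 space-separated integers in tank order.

Answer: 8 9 6

Derivation:
Step 1: flows [0->1,0->2] -> levels [10 10 3]
Step 2: flows [0=1,0->2] -> levels [9 10 4]
Step 3: flows [1->0,0->2] -> levels [9 9 5]
Step 4: flows [0=1,0->2] -> levels [8 9 6]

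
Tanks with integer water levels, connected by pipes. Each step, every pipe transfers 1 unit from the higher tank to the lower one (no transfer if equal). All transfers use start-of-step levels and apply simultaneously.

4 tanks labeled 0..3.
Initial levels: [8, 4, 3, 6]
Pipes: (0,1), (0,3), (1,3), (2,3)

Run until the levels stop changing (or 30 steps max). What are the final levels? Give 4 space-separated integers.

Answer: 5 5 5 6

Derivation:
Step 1: flows [0->1,0->3,3->1,3->2] -> levels [6 6 4 5]
Step 2: flows [0=1,0->3,1->3,3->2] -> levels [5 5 5 6]
Step 3: flows [0=1,3->0,3->1,3->2] -> levels [6 6 6 3]
Step 4: flows [0=1,0->3,1->3,2->3] -> levels [5 5 5 6]
  -> period-2 cycle: step 4 state = step 2 state; never stabilizes
  -> state at step 30: (30-2) mod 2 = 0, same as step 2 -> [5 5 5 6]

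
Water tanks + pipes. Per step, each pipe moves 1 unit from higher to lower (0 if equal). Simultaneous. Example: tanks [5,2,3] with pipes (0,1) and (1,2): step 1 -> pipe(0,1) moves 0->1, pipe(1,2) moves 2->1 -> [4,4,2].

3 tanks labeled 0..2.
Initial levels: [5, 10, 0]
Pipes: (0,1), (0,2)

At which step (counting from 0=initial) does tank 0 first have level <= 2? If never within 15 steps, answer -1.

Step 1: flows [1->0,0->2] -> levels [5 9 1]
Step 2: flows [1->0,0->2] -> levels [5 8 2]
Step 3: flows [1->0,0->2] -> levels [5 7 3]
Step 4: flows [1->0,0->2] -> levels [5 6 4]
Step 5: flows [1->0,0->2] -> levels [5 5 5]
Step 6: flows [0=1,0=2] -> levels [5 5 5]
  -> stable; tank 0 stays at 5 > 2
Tank 0 never reaches <=2 within 15 steps

Answer: -1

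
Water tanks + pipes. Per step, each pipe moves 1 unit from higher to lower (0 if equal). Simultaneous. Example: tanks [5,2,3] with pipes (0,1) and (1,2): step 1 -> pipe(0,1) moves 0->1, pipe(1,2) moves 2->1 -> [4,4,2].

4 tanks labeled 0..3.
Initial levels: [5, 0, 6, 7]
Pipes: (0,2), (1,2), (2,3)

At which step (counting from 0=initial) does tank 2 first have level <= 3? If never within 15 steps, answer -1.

Step 1: flows [2->0,2->1,3->2] -> levels [6 1 5 6]
Step 2: flows [0->2,2->1,3->2] -> levels [5 2 6 5]
Step 3: flows [2->0,2->1,2->3] -> levels [6 3 3 6]
Tank 2 first reaches <=3 at step 3

Answer: 3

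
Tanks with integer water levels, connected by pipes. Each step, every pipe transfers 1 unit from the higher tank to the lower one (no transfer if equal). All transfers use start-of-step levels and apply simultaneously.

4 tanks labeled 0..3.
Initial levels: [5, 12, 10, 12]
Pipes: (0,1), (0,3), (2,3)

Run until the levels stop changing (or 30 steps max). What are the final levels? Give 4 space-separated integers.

Step 1: flows [1->0,3->0,3->2] -> levels [7 11 11 10]
Step 2: flows [1->0,3->0,2->3] -> levels [9 10 10 10]
Step 3: flows [1->0,3->0,2=3] -> levels [11 9 10 9]
Step 4: flows [0->1,0->3,2->3] -> levels [9 10 9 11]
Step 5: flows [1->0,3->0,3->2] -> levels [11 9 10 9]
  -> period-2 cycle: step 5 state = step 3 state; never stabilizes
  -> state at step 30: (30-3) mod 2 = 1, same as step 4 -> [9 10 9 11]

Answer: 9 10 9 11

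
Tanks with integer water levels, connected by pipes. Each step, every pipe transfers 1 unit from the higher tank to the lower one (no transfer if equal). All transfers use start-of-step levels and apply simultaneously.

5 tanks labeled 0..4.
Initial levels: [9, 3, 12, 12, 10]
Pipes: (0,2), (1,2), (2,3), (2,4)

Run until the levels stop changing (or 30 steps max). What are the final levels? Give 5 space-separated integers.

Answer: 9 8 11 9 9

Derivation:
Step 1: flows [2->0,2->1,2=3,2->4] -> levels [10 4 9 12 11]
Step 2: flows [0->2,2->1,3->2,4->2] -> levels [9 5 11 11 10]
Step 3: flows [2->0,2->1,2=3,2->4] -> levels [10 6 8 11 11]
Step 4: flows [0->2,2->1,3->2,4->2] -> levels [9 7 10 10 10]
Step 5: flows [2->0,2->1,2=3,2=4] -> levels [10 8 8 10 10]
Step 6: flows [0->2,1=2,3->2,4->2] -> levels [9 8 11 9 9]
Step 7: flows [2->0,2->1,2->3,2->4] -> levels [10 9 7 10 10]
Step 8: flows [0->2,1->2,3->2,4->2] -> levels [9 8 11 9 9]
  -> period-2 cycle: step 8 state = step 6 state; never stabilizes
  -> state at step 30: (30-6) mod 2 = 0, same as step 6 -> [9 8 11 9 9]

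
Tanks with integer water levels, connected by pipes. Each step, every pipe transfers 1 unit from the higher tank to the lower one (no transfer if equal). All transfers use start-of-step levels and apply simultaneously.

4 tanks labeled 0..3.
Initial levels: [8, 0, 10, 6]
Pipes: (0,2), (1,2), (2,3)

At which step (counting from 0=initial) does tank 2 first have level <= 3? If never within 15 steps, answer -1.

Step 1: flows [2->0,2->1,2->3] -> levels [9 1 7 7]
Step 2: flows [0->2,2->1,2=3] -> levels [8 2 7 7]
Step 3: flows [0->2,2->1,2=3] -> levels [7 3 7 7]
Step 4: flows [0=2,2->1,2=3] -> levels [7 4 6 7]
Step 5: flows [0->2,2->1,3->2] -> levels [6 5 7 6]
Step 6: flows [2->0,2->1,2->3] -> levels [7 6 4 7]
Step 7: flows [0->2,1->2,3->2] -> levels [6 5 7 6]
  -> period-2 cycle (repeats step 5); tank 2 never drops to <=3
Tank 2 never reaches <=3 within 15 steps

Answer: -1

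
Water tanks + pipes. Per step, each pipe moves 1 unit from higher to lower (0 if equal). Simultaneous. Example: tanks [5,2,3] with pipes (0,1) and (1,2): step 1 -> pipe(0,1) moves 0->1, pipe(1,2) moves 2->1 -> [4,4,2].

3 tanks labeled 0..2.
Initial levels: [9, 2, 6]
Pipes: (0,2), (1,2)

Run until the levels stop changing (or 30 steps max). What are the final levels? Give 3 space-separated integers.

Answer: 6 6 5

Derivation:
Step 1: flows [0->2,2->1] -> levels [8 3 6]
Step 2: flows [0->2,2->1] -> levels [7 4 6]
Step 3: flows [0->2,2->1] -> levels [6 5 6]
Step 4: flows [0=2,2->1] -> levels [6 6 5]
Step 5: flows [0->2,1->2] -> levels [5 5 7]
Step 6: flows [2->0,2->1] -> levels [6 6 5]
  -> period-2 cycle: step 6 state = step 4 state; never stabilizes
  -> state at step 30: (30-4) mod 2 = 0, same as step 4 -> [6 6 5]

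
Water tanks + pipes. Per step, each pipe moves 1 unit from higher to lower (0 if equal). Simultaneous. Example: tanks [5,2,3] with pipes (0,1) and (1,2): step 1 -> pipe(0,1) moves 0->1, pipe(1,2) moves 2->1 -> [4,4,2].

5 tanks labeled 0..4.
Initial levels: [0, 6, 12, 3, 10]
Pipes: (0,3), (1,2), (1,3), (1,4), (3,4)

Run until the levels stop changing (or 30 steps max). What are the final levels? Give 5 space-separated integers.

Answer: 6 6 7 5 7

Derivation:
Step 1: flows [3->0,2->1,1->3,4->1,4->3] -> levels [1 7 11 4 8]
Step 2: flows [3->0,2->1,1->3,4->1,4->3] -> levels [2 8 10 5 6]
Step 3: flows [3->0,2->1,1->3,1->4,4->3] -> levels [3 7 9 6 6]
Step 4: flows [3->0,2->1,1->3,1->4,3=4] -> levels [4 6 8 6 7]
Step 5: flows [3->0,2->1,1=3,4->1,4->3] -> levels [5 8 7 6 5]
Step 6: flows [3->0,1->2,1->3,1->4,3->4] -> levels [6 5 8 5 7]
Step 7: flows [0->3,2->1,1=3,4->1,4->3] -> levels [5 7 7 7 5]
Step 8: flows [3->0,1=2,1=3,1->4,3->4] -> levels [6 6 7 5 7]
Step 9: flows [0->3,2->1,1->3,4->1,4->3] -> levels [5 7 6 8 5]
Step 10: flows [3->0,1->2,3->1,1->4,3->4] -> levels [6 6 7 5 7]
  -> period-2 cycle: step 10 state = step 8 state; never stabilizes
  -> state at step 30: (30-8) mod 2 = 0, same as step 8 -> [6 6 7 5 7]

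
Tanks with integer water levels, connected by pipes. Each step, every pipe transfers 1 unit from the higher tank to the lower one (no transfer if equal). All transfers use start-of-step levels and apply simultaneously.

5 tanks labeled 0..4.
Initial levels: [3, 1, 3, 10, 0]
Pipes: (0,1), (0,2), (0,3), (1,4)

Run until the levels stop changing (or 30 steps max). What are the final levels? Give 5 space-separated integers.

Step 1: flows [0->1,0=2,3->0,1->4] -> levels [3 1 3 9 1]
Step 2: flows [0->1,0=2,3->0,1=4] -> levels [3 2 3 8 1]
Step 3: flows [0->1,0=2,3->0,1->4] -> levels [3 2 3 7 2]
Step 4: flows [0->1,0=2,3->0,1=4] -> levels [3 3 3 6 2]
Step 5: flows [0=1,0=2,3->0,1->4] -> levels [4 2 3 5 3]
Step 6: flows [0->1,0->2,3->0,4->1] -> levels [3 4 4 4 2]
Step 7: flows [1->0,2->0,3->0,1->4] -> levels [6 2 3 3 3]
Step 8: flows [0->1,0->2,0->3,4->1] -> levels [3 4 4 4 2]
  -> period-2 cycle: step 8 state = step 6 state; never stabilizes
  -> state at step 30: (30-6) mod 2 = 0, same as step 6 -> [3 4 4 4 2]

Answer: 3 4 4 4 2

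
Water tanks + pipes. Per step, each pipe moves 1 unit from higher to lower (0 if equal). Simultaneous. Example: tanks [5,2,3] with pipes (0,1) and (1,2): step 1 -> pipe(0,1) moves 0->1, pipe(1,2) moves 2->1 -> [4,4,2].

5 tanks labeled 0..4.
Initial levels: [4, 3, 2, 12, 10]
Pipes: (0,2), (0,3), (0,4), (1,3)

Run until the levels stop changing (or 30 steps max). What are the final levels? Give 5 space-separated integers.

Step 1: flows [0->2,3->0,4->0,3->1] -> levels [5 4 3 10 9]
Step 2: flows [0->2,3->0,4->0,3->1] -> levels [6 5 4 8 8]
Step 3: flows [0->2,3->0,4->0,3->1] -> levels [7 6 5 6 7]
Step 4: flows [0->2,0->3,0=4,1=3] -> levels [5 6 6 7 7]
Step 5: flows [2->0,3->0,4->0,3->1] -> levels [8 7 5 5 6]
Step 6: flows [0->2,0->3,0->4,1->3] -> levels [5 6 6 7 7]
  -> period-2 cycle: step 6 state = step 4 state; never stabilizes
  -> state at step 30: (30-4) mod 2 = 0, same as step 4 -> [5 6 6 7 7]

Answer: 5 6 6 7 7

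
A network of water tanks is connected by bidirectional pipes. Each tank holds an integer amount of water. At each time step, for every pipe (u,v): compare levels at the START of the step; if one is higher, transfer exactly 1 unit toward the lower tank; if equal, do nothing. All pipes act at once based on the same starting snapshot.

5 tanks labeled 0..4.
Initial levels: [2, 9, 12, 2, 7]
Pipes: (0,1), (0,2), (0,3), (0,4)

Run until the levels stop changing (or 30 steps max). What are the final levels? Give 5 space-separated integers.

Step 1: flows [1->0,2->0,0=3,4->0] -> levels [5 8 11 2 6]
Step 2: flows [1->0,2->0,0->3,4->0] -> levels [7 7 10 3 5]
Step 3: flows [0=1,2->0,0->3,0->4] -> levels [6 7 9 4 6]
Step 4: flows [1->0,2->0,0->3,0=4] -> levels [7 6 8 5 6]
Step 5: flows [0->1,2->0,0->3,0->4] -> levels [5 7 7 6 7]
Step 6: flows [1->0,2->0,3->0,4->0] -> levels [9 6 6 5 6]
Step 7: flows [0->1,0->2,0->3,0->4] -> levels [5 7 7 6 7]
  -> period-2 cycle: step 7 state = step 5 state; never stabilizes
  -> state at step 30: (30-5) mod 2 = 1, same as step 6 -> [9 6 6 5 6]

Answer: 9 6 6 5 6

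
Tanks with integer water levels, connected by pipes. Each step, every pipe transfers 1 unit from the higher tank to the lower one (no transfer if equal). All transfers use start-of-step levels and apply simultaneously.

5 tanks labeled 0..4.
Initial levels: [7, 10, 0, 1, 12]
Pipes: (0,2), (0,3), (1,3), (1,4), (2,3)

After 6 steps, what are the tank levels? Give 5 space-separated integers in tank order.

Answer: 5 8 5 4 8

Derivation:
Step 1: flows [0->2,0->3,1->3,4->1,3->2] -> levels [5 10 2 2 11]
Step 2: flows [0->2,0->3,1->3,4->1,2=3] -> levels [3 10 3 4 10]
Step 3: flows [0=2,3->0,1->3,1=4,3->2] -> levels [4 9 4 3 10]
Step 4: flows [0=2,0->3,1->3,4->1,2->3] -> levels [3 9 3 6 9]
Step 5: flows [0=2,3->0,1->3,1=4,3->2] -> levels [4 8 4 5 9]
Step 6: flows [0=2,3->0,1->3,4->1,3->2] -> levels [5 8 5 4 8]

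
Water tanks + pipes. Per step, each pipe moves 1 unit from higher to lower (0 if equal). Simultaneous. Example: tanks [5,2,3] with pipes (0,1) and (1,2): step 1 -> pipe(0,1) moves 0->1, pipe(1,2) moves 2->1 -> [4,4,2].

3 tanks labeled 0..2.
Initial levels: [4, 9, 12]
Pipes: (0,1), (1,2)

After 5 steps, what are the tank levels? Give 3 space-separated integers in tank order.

Answer: 8 9 8

Derivation:
Step 1: flows [1->0,2->1] -> levels [5 9 11]
Step 2: flows [1->0,2->1] -> levels [6 9 10]
Step 3: flows [1->0,2->1] -> levels [7 9 9]
Step 4: flows [1->0,1=2] -> levels [8 8 9]
Step 5: flows [0=1,2->1] -> levels [8 9 8]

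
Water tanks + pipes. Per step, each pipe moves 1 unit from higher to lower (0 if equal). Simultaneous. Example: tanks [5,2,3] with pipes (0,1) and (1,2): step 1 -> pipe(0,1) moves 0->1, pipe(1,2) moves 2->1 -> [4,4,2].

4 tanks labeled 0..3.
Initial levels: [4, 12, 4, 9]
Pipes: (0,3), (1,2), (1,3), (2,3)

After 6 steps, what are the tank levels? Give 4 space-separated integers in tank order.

Answer: 8 8 8 5

Derivation:
Step 1: flows [3->0,1->2,1->3,3->2] -> levels [5 10 6 8]
Step 2: flows [3->0,1->2,1->3,3->2] -> levels [6 8 8 7]
Step 3: flows [3->0,1=2,1->3,2->3] -> levels [7 7 7 8]
Step 4: flows [3->0,1=2,3->1,3->2] -> levels [8 8 8 5]
Step 5: flows [0->3,1=2,1->3,2->3] -> levels [7 7 7 8]
  -> period-2 cycle: step 5 state = step 3 state
  -> state at step 6: (6-3) mod 2 = 1, same as step 4 -> [8 8 8 5]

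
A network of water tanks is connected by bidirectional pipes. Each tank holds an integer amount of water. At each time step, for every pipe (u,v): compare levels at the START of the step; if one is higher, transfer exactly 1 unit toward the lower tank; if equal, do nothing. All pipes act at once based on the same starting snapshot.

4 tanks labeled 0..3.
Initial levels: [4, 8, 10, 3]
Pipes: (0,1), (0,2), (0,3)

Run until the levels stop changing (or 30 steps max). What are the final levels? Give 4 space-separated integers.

Step 1: flows [1->0,2->0,0->3] -> levels [5 7 9 4]
Step 2: flows [1->0,2->0,0->3] -> levels [6 6 8 5]
Step 3: flows [0=1,2->0,0->3] -> levels [6 6 7 6]
Step 4: flows [0=1,2->0,0=3] -> levels [7 6 6 6]
Step 5: flows [0->1,0->2,0->3] -> levels [4 7 7 7]
Step 6: flows [1->0,2->0,3->0] -> levels [7 6 6 6]
  -> period-2 cycle: step 6 state = step 4 state; never stabilizes
  -> state at step 30: (30-4) mod 2 = 0, same as step 4 -> [7 6 6 6]

Answer: 7 6 6 6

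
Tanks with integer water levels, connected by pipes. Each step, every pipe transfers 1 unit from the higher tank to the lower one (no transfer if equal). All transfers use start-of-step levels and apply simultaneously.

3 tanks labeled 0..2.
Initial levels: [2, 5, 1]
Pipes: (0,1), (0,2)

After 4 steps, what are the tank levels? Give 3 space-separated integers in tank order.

Step 1: flows [1->0,0->2] -> levels [2 4 2]
Step 2: flows [1->0,0=2] -> levels [3 3 2]
Step 3: flows [0=1,0->2] -> levels [2 3 3]
Step 4: flows [1->0,2->0] -> levels [4 2 2]

Answer: 4 2 2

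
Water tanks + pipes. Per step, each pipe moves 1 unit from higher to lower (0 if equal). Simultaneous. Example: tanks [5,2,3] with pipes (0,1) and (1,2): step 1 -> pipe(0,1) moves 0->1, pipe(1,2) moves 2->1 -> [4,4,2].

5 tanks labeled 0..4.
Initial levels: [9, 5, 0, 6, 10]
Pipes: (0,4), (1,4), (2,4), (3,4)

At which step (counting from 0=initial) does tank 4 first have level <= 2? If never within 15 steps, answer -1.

Answer: -1

Derivation:
Step 1: flows [4->0,4->1,4->2,4->3] -> levels [10 6 1 7 6]
Step 2: flows [0->4,1=4,4->2,3->4] -> levels [9 6 2 6 7]
Step 3: flows [0->4,4->1,4->2,4->3] -> levels [8 7 3 7 5]
Step 4: flows [0->4,1->4,4->2,3->4] -> levels [7 6 4 6 7]
Step 5: flows [0=4,4->1,4->2,4->3] -> levels [7 7 5 7 4]
Step 6: flows [0->4,1->4,2->4,3->4] -> levels [6 6 4 6 8]
Step 7: flows [4->0,4->1,4->2,4->3] -> levels [7 7 5 7 4]
  -> period-2 cycle (repeats step 5); tank 4 never drops to <=2
Tank 4 never reaches <=2 within 15 steps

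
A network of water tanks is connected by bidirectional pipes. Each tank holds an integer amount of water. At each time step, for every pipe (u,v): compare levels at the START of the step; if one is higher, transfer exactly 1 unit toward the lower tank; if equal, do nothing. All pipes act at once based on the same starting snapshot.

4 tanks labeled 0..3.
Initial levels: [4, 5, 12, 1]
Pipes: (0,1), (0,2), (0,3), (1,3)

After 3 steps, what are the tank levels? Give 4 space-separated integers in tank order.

Step 1: flows [1->0,2->0,0->3,1->3] -> levels [5 3 11 3]
Step 2: flows [0->1,2->0,0->3,1=3] -> levels [4 4 10 4]
Step 3: flows [0=1,2->0,0=3,1=3] -> levels [5 4 9 4]

Answer: 5 4 9 4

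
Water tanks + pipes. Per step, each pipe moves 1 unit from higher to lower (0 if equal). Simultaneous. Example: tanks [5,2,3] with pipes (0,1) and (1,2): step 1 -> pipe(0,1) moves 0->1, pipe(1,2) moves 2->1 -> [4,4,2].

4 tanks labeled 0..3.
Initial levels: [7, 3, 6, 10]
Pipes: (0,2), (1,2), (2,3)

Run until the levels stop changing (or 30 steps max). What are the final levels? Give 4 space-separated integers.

Step 1: flows [0->2,2->1,3->2] -> levels [6 4 7 9]
Step 2: flows [2->0,2->1,3->2] -> levels [7 5 6 8]
Step 3: flows [0->2,2->1,3->2] -> levels [6 6 7 7]
Step 4: flows [2->0,2->1,2=3] -> levels [7 7 5 7]
Step 5: flows [0->2,1->2,3->2] -> levels [6 6 8 6]
Step 6: flows [2->0,2->1,2->3] -> levels [7 7 5 7]
  -> period-2 cycle: step 6 state = step 4 state; never stabilizes
  -> state at step 30: (30-4) mod 2 = 0, same as step 4 -> [7 7 5 7]

Answer: 7 7 5 7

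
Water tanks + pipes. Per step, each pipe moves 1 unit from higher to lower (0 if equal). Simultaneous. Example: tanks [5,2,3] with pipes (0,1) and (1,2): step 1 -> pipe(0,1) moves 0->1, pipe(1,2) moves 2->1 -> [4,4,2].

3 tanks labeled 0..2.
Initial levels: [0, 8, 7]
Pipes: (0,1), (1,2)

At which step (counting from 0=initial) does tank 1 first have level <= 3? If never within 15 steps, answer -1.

Step 1: flows [1->0,1->2] -> levels [1 6 8]
Step 2: flows [1->0,2->1] -> levels [2 6 7]
Step 3: flows [1->0,2->1] -> levels [3 6 6]
Step 4: flows [1->0,1=2] -> levels [4 5 6]
Step 5: flows [1->0,2->1] -> levels [5 5 5]
Step 6: flows [0=1,1=2] -> levels [5 5 5]
  -> stable; tank 1 stays at 5 > 3
Tank 1 never reaches <=3 within 15 steps

Answer: -1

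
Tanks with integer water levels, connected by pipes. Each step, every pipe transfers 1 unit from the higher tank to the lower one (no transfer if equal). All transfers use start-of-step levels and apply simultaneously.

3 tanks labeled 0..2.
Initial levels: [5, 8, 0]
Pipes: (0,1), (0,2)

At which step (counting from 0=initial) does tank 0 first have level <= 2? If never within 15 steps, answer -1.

Answer: -1

Derivation:
Step 1: flows [1->0,0->2] -> levels [5 7 1]
Step 2: flows [1->0,0->2] -> levels [5 6 2]
Step 3: flows [1->0,0->2] -> levels [5 5 3]
Step 4: flows [0=1,0->2] -> levels [4 5 4]
Step 5: flows [1->0,0=2] -> levels [5 4 4]
Step 6: flows [0->1,0->2] -> levels [3 5 5]
Step 7: flows [1->0,2->0] -> levels [5 4 4]
  -> period-2 cycle (repeats step 5); tank 0 never drops to <=2
Tank 0 never reaches <=2 within 15 steps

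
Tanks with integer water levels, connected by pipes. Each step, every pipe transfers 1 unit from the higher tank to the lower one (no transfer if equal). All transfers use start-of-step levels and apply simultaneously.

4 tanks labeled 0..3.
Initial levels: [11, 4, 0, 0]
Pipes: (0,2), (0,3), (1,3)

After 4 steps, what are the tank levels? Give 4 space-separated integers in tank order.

Step 1: flows [0->2,0->3,1->3] -> levels [9 3 1 2]
Step 2: flows [0->2,0->3,1->3] -> levels [7 2 2 4]
Step 3: flows [0->2,0->3,3->1] -> levels [5 3 3 4]
Step 4: flows [0->2,0->3,3->1] -> levels [3 4 4 4]

Answer: 3 4 4 4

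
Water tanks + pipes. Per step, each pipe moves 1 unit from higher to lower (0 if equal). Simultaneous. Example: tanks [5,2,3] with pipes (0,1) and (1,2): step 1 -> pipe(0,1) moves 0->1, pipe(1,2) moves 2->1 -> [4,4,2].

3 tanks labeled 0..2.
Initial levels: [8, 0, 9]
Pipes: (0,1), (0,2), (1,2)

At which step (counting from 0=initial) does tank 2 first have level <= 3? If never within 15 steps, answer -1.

Answer: -1

Derivation:
Step 1: flows [0->1,2->0,2->1] -> levels [8 2 7]
Step 2: flows [0->1,0->2,2->1] -> levels [6 4 7]
Step 3: flows [0->1,2->0,2->1] -> levels [6 6 5]
Step 4: flows [0=1,0->2,1->2] -> levels [5 5 7]
Step 5: flows [0=1,2->0,2->1] -> levels [6 6 5]
  -> period-2 cycle (repeats step 3); tank 2 never drops to <=3
Tank 2 never reaches <=3 within 15 steps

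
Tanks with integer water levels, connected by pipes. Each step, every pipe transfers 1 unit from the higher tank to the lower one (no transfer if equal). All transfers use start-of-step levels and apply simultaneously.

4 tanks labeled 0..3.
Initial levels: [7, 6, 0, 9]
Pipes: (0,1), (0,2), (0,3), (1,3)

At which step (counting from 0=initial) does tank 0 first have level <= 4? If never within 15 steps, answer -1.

Step 1: flows [0->1,0->2,3->0,3->1] -> levels [6 8 1 7]
Step 2: flows [1->0,0->2,3->0,1->3] -> levels [7 6 2 7]
Step 3: flows [0->1,0->2,0=3,3->1] -> levels [5 8 3 6]
Step 4: flows [1->0,0->2,3->0,1->3] -> levels [6 6 4 6]
Step 5: flows [0=1,0->2,0=3,1=3] -> levels [5 6 5 6]
Step 6: flows [1->0,0=2,3->0,1=3] -> levels [7 5 5 5]
Step 7: flows [0->1,0->2,0->3,1=3] -> levels [4 6 6 6]
Tank 0 first reaches <=4 at step 7

Answer: 7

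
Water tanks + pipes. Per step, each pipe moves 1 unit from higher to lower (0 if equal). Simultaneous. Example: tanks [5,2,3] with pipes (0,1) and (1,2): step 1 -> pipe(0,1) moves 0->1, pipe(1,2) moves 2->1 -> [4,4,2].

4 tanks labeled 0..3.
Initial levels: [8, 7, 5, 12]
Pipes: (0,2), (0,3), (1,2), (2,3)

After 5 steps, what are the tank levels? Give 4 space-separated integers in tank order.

Step 1: flows [0->2,3->0,1->2,3->2] -> levels [8 6 8 10]
Step 2: flows [0=2,3->0,2->1,3->2] -> levels [9 7 8 8]
Step 3: flows [0->2,0->3,2->1,2=3] -> levels [7 8 8 9]
Step 4: flows [2->0,3->0,1=2,3->2] -> levels [9 8 8 7]
Step 5: flows [0->2,0->3,1=2,2->3] -> levels [7 8 8 9]

Answer: 7 8 8 9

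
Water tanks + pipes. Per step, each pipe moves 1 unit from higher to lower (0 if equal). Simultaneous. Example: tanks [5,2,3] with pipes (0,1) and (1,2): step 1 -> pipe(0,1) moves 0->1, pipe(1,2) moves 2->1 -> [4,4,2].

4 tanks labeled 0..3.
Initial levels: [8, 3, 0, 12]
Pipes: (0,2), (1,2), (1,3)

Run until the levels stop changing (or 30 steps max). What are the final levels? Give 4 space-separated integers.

Answer: 5 5 6 7

Derivation:
Step 1: flows [0->2,1->2,3->1] -> levels [7 3 2 11]
Step 2: flows [0->2,1->2,3->1] -> levels [6 3 4 10]
Step 3: flows [0->2,2->1,3->1] -> levels [5 5 4 9]
Step 4: flows [0->2,1->2,3->1] -> levels [4 5 6 8]
Step 5: flows [2->0,2->1,3->1] -> levels [5 7 4 7]
Step 6: flows [0->2,1->2,1=3] -> levels [4 6 6 7]
Step 7: flows [2->0,1=2,3->1] -> levels [5 7 5 6]
Step 8: flows [0=2,1->2,1->3] -> levels [5 5 6 7]
Step 9: flows [2->0,2->1,3->1] -> levels [6 7 4 6]
Step 10: flows [0->2,1->2,1->3] -> levels [5 5 6 7]
  -> period-2 cycle: step 10 state = step 8 state; never stabilizes
  -> state at step 30: (30-8) mod 2 = 0, same as step 8 -> [5 5 6 7]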